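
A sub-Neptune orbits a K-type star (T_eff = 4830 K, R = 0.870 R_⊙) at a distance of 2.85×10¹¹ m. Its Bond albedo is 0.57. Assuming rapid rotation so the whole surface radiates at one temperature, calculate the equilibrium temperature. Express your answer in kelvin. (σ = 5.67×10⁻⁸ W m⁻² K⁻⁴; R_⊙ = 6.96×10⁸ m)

R_⋆ = 0.870 × 6.96×10⁸ = 6.06×10⁸ m.
L = 4πR_⋆²σT_⋆⁴ = 4π(6.06×10⁸)² × 5.67×10⁻⁸ × (4830)⁴ = 1.42×10²⁶ W.
S = L/(4πd²) = 139 W m⁻².
Energy balance: absorbed = emitted ⇒ πR²·S(1−A) = 4πR²·σT_eq⁴, so T_eq⁴ = S(1−A)/(4σ).
T_eq = [139 × 0.43 / (4 × 5.67×10⁻⁸)]^(1/4) = (2.64×10⁸)^(1/4) = 127 K.

T_eq ≈ 127 K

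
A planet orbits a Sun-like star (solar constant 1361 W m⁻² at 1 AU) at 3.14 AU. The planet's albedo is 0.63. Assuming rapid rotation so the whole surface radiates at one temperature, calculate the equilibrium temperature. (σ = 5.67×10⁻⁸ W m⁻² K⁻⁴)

Flux at 3.14 AU: S = 1361/3.14² = 138 W m⁻².
Energy balance: absorbed = emitted ⇒ πR²·S(1−A) = 4πR²·σT_eq⁴, so T_eq⁴ = S(1−A)/(4σ).
T_eq = [138 × 0.37 / (4 × 5.67×10⁻⁸)]^(1/4) = (2.25×10⁸)^(1/4) = 123 K.

T_eq ≈ 123 K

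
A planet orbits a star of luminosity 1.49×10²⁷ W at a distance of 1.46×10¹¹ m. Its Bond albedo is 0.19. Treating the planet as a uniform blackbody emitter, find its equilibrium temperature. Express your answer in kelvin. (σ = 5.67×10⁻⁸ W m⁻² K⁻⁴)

Flux: S = L/(4πd²) = 1.49×10²⁷/(4π×(1.46×10¹¹)²) = 5560 W m⁻².
Energy balance: absorbed = emitted ⇒ πR²·S(1−A) = 4πR²·σT_eq⁴, so T_eq⁴ = S(1−A)/(4σ).
T_eq = [5560 × 0.81 / (4 × 5.67×10⁻⁸)]^(1/4) = (1.99×10¹⁰)^(1/4) = 375 K.

T_eq ≈ 375 K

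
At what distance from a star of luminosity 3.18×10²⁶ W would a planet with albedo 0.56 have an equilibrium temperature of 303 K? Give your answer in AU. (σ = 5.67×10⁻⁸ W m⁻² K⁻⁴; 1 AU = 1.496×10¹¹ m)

d ≈ 0.510 AU

From T_eq⁴ = L(1−A)/(16πσd²): d = √[L(1−A)/(16πσT_eq⁴)].
d = √[3.18×10²⁶ × 0.44 / (16π × 5.67×10⁻⁸ × (303)⁴)] = 7.63×10¹⁰ m = 0.510 AU.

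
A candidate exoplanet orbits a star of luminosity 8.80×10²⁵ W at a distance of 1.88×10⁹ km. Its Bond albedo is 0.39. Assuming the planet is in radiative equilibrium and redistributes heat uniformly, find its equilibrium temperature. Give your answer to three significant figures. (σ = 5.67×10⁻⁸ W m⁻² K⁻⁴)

T_eq ≈ 48.0 K

d = 1.88×10⁹ km = 1.88×10¹² m.
Flux: S = L/(4πd²) = 8.80×10²⁵/(4π×(1.88×10¹²)²) = 1.98 W m⁻².
Energy balance: absorbed = emitted ⇒ πR²·S(1−A) = 4πR²·σT_eq⁴, so T_eq⁴ = S(1−A)/(4σ).
T_eq = [1.98 × 0.61 / (4 × 5.67×10⁻⁸)]^(1/4) = (5.33×10⁶)^(1/4) = 48.0 K.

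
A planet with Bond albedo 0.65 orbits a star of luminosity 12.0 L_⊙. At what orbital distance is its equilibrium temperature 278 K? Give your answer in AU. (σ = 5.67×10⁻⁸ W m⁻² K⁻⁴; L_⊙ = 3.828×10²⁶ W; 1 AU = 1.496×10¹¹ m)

L = 12.0 × 3.828×10²⁶ = 4.59×10²⁷ W.
From T_eq⁴ = L(1−A)/(16πσd²): d = √[L(1−A)/(16πσT_eq⁴)].
d = √[4.59×10²⁷ × 0.35 / (16π × 5.67×10⁻⁸ × (278)⁴)] = 3.07×10¹¹ m = 2.05 AU.

d ≈ 2.05 AU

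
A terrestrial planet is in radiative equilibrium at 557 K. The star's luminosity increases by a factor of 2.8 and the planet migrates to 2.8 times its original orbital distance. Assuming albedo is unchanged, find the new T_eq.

T_eq ∝ L^(1/4) · d^(−1/2).
T′ = 557 × 2.8^(1/4) / 2.8^(1/2) = 431 K.

T_eq ≈ 431 K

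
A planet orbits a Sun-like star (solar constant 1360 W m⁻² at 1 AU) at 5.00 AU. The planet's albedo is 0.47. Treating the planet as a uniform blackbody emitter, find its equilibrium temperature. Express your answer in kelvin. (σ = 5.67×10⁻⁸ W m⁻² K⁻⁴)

T_eq ≈ 106 K

Flux at 5.00 AU: S = 1360/5.00² = 54.4 W m⁻².
Energy balance: absorbed = emitted ⇒ πR²·S(1−A) = 4πR²·σT_eq⁴, so T_eq⁴ = S(1−A)/(4σ).
T_eq = [54.4 × 0.53 / (4 × 5.67×10⁻⁸)]^(1/4) = (1.27×10⁸)^(1/4) = 106 K.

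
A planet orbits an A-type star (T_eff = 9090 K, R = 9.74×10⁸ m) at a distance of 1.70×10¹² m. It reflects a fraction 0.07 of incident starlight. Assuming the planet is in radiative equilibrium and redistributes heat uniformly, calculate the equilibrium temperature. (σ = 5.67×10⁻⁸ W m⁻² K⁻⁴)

L = 4πR_⋆²σT_⋆⁴ = 4π(9.74×10⁸)² × 5.67×10⁻⁸ × (9090)⁴ = 4.61×10²⁷ W.
S = L/(4πd²) = 127 W m⁻².
Energy balance: absorbed = emitted ⇒ πR²·S(1−A) = 4πR²·σT_eq⁴, so T_eq⁴ = S(1−A)/(4σ).
T_eq = [127 × 0.93 / (4 × 5.67×10⁻⁸)]^(1/4) = (5.21×10⁸)^(1/4) = 151 K.

T_eq ≈ 151 K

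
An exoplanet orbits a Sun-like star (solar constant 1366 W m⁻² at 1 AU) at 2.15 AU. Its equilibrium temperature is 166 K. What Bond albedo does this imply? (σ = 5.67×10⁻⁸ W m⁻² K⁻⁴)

A ≈ 0.42

Flux at 2.15 AU: S = 1366/2.15² = 296 W m⁻².
From T_eq⁴ = S(1−A)/(4σ): 1−A = 4σT_eq⁴/S.
1−A = 4 × 5.67×10⁻⁸ × (166)⁴ / 296 = 0.583.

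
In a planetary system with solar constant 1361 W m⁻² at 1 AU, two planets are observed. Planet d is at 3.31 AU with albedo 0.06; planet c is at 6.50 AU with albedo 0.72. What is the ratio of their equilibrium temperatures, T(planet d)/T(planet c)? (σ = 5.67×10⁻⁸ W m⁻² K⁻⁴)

T₁/T₂ ≈ 1.897

T_eq = [S₀(1−A)/(4σd²)]^(1/4), so T ∝ (1−A)^(1/4) / √d.
T₁ = [1361×0.94/(4×5.67×10⁻⁸×3.31²)]^(1/4) = 150.63 K.
T₂ = [1361×0.28/(4×5.67×10⁻⁸×6.50²)]^(1/4) = 79.41 K.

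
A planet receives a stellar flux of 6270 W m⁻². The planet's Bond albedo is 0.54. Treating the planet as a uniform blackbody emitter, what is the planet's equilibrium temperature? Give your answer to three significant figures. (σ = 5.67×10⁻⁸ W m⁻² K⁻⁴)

T_eq ≈ 336 K

Energy balance: absorbed = emitted ⇒ πR²·S(1−A) = 4πR²·σT_eq⁴, so T_eq⁴ = S(1−A)/(4σ).
T_eq = [6270 × 0.46 / (4 × 5.67×10⁻⁸)]^(1/4) = (1.27×10¹⁰)^(1/4) = 336 K.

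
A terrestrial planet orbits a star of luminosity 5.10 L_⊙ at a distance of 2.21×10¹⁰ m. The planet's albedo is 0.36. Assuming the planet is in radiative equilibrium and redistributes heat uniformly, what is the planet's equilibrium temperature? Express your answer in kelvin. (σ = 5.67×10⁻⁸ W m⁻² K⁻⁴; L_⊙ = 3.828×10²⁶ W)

T_eq ≈ 973 K

L = 5.10 × 3.828×10²⁶ = 1.95×10²⁷ W.
Flux: S = L/(4πd²) = 1.95×10²⁷/(4π×(2.21×10¹⁰)²) = 3.18×10⁵ W m⁻².
Energy balance: absorbed = emitted ⇒ πR²·S(1−A) = 4πR²·σT_eq⁴, so T_eq⁴ = S(1−A)/(4σ).
T_eq = [3.18×10⁵ × 0.64 / (4 × 5.67×10⁻⁸)]^(1/4) = (8.98×10¹¹)^(1/4) = 973 K.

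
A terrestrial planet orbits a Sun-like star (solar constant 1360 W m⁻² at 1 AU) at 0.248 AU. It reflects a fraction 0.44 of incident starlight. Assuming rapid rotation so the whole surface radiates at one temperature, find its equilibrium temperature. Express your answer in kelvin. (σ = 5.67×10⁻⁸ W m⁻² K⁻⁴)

Flux at 0.248 AU: S = 1360/0.248² = 2.21×10⁴ W m⁻².
Energy balance: absorbed = emitted ⇒ πR²·S(1−A) = 4πR²·σT_eq⁴, so T_eq⁴ = S(1−A)/(4σ).
T_eq = [2.21×10⁴ × 0.56 / (4 × 5.67×10⁻⁸)]^(1/4) = (5.46×10¹⁰)^(1/4) = 483 K.

T_eq ≈ 483 K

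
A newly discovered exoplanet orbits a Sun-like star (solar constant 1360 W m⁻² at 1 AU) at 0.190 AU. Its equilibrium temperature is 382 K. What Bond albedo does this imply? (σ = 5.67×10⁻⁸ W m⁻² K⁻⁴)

Flux at 0.190 AU: S = 1360/0.190² = 3.77×10⁴ W m⁻².
From T_eq⁴ = S(1−A)/(4σ): 1−A = 4σT_eq⁴/S.
1−A = 4 × 5.67×10⁻⁸ × (382)⁴ / 3.77×10⁴ = 0.128.

A ≈ 0.87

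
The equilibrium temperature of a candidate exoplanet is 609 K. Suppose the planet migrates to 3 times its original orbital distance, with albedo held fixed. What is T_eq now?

T_eq ≈ 352 K

T_eq ∝ L^(1/4) · d^(−1/2).
T′ = 609 / 3^(1/2) = 352 K.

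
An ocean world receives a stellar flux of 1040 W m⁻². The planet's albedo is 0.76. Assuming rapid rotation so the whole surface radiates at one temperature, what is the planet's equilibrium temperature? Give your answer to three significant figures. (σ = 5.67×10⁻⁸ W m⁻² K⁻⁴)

Energy balance: absorbed = emitted ⇒ πR²·S(1−A) = 4πR²·σT_eq⁴, so T_eq⁴ = S(1−A)/(4σ).
T_eq = [1040 × 0.24 / (4 × 5.67×10⁻⁸)]^(1/4) = (1.10×10⁹)^(1/4) = 182 K.

T_eq ≈ 182 K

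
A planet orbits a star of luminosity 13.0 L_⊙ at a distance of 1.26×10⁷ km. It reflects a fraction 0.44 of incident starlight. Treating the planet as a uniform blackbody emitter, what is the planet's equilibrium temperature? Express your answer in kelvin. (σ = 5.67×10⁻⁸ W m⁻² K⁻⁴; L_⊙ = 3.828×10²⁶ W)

T_eq ≈ 1580 K

d = 1.26×10⁷ km = 1.26×10¹⁰ m.
L = 13.0 × 3.828×10²⁶ = 4.98×10²⁷ W.
Flux: S = L/(4πd²) = 4.98×10²⁷/(4π×(1.26×10¹⁰)²) = 2.49×10⁶ W m⁻².
Energy balance: absorbed = emitted ⇒ πR²·S(1−A) = 4πR²·σT_eq⁴, so T_eq⁴ = S(1−A)/(4σ).
T_eq = [2.49×10⁶ × 0.56 / (4 × 5.67×10⁻⁸)]^(1/4) = (6.16×10¹²)^(1/4) = 1580 K.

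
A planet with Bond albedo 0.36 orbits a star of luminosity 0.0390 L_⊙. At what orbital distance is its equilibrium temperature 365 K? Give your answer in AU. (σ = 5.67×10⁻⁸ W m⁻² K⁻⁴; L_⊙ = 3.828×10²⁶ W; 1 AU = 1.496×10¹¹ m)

d ≈ 0.0919 AU

L = 0.0390 × 3.828×10²⁶ = 1.49×10²⁵ W.
From T_eq⁴ = L(1−A)/(16πσd²): d = √[L(1−A)/(16πσT_eq⁴)].
d = √[1.49×10²⁵ × 0.64 / (16π × 5.67×10⁻⁸ × (365)⁴)] = 1.37×10¹⁰ m = 0.0919 AU.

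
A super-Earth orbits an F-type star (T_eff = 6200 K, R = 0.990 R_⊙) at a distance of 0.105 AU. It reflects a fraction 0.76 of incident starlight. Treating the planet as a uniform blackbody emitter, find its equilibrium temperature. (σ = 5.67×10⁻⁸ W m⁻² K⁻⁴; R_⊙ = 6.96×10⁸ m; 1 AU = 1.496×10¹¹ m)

T_eq ≈ 643 K

R_⋆ = 0.990 × 6.96×10⁸ = 6.89×10⁸ m.
d = 0.105 AU = 1.57×10¹⁰ m.
L = 4πR_⋆²σT_⋆⁴ = 4π(6.89×10⁸)² × 5.67×10⁻⁸ × (6200)⁴ = 5.00×10²⁶ W.
S = L/(4πd²) = 1.61×10⁵ W m⁻².
Energy balance: absorbed = emitted ⇒ πR²·S(1−A) = 4πR²·σT_eq⁴, so T_eq⁴ = S(1−A)/(4σ).
T_eq = [1.61×10⁵ × 0.24 / (4 × 5.67×10⁻⁸)]^(1/4) = (1.71×10¹¹)^(1/4) = 643 K.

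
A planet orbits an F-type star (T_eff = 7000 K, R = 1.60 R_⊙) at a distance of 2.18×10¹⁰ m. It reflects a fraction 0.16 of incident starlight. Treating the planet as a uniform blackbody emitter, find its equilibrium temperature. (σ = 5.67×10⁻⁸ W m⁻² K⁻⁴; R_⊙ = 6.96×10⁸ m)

R_⋆ = 1.60 × 6.96×10⁸ = 1.11×10⁹ m.
L = 4πR_⋆²σT_⋆⁴ = 4π(1.11×10⁹)² × 5.67×10⁻⁸ × (7000)⁴ = 2.12×10²⁷ W.
S = L/(4πd²) = 3.55×10⁵ W m⁻².
Energy balance: absorbed = emitted ⇒ πR²·S(1−A) = 4πR²·σT_eq⁴, so T_eq⁴ = S(1−A)/(4σ).
T_eq = [3.55×10⁵ × 0.84 / (4 × 5.67×10⁻⁸)]^(1/4) = (1.32×10¹²)^(1/4) = 1070 K.

T_eq ≈ 1070 K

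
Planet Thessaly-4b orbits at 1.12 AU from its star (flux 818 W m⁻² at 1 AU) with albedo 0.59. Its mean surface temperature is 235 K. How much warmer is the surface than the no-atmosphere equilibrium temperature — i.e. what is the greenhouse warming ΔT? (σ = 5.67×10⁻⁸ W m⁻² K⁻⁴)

ΔT ≈ 49.7 K

S = 818/1.12² = 652.1 W m⁻².
T_eq = [S(1−A)/(4σ)]^(1/4) = [652.1×0.41/(4×5.67×10⁻⁸)]^(1/4) = 185.3 K.
ΔT = T_surf − T_eq = 235 − 185.3.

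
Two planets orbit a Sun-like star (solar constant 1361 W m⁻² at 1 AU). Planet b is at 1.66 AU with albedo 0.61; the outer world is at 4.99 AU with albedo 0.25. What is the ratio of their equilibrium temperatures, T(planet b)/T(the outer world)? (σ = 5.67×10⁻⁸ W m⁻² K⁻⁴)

T_eq = [S₀(1−A)/(4σd²)]^(1/4), so T ∝ (1−A)^(1/4) / √d.
T₁ = [1361×0.39/(4×5.67×10⁻⁸×1.66²)]^(1/4) = 170.71 K.
T₂ = [1361×0.75/(4×5.67×10⁻⁸×4.99²)]^(1/4) = 115.95 K.

T₁/T₂ ≈ 1.472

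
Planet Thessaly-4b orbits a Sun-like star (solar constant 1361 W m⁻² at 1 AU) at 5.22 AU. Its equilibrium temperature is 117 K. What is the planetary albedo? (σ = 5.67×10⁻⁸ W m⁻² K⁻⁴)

Flux at 5.22 AU: S = 1361/5.22² = 49.9 W m⁻².
From T_eq⁴ = S(1−A)/(4σ): 1−A = 4σT_eq⁴/S.
1−A = 4 × 5.67×10⁻⁸ × (117)⁴ / 49.9 = 0.851.

A ≈ 0.15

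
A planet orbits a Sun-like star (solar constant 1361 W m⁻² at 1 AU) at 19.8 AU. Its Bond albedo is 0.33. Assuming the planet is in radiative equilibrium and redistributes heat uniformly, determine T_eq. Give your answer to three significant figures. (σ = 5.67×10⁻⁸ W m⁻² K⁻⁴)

Flux at 19.8 AU: S = 1361/19.8² = 3.47 W m⁻².
Energy balance: absorbed = emitted ⇒ πR²·S(1−A) = 4πR²·σT_eq⁴, so T_eq⁴ = S(1−A)/(4σ).
T_eq = [3.47 × 0.67 / (4 × 5.67×10⁻⁸)]^(1/4) = (1.03×10⁷)^(1/4) = 56.6 K.

T_eq ≈ 56.6 K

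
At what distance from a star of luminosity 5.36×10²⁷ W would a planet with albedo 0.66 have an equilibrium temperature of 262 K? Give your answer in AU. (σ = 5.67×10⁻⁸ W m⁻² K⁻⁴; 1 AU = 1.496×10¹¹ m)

From T_eq⁴ = L(1−A)/(16πσd²): d = √[L(1−A)/(16πσT_eq⁴)].
d = √[5.36×10²⁷ × 0.34 / (16π × 5.67×10⁻⁸ × (262)⁴)] = 3.68×10¹¹ m = 2.46 AU.

d ≈ 2.46 AU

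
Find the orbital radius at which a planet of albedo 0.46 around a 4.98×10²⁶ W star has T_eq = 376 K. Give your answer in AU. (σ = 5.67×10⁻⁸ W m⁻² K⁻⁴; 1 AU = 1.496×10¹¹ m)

d ≈ 0.459 AU

From T_eq⁴ = L(1−A)/(16πσd²): d = √[L(1−A)/(16πσT_eq⁴)].
d = √[4.98×10²⁶ × 0.54 / (16π × 5.67×10⁻⁸ × (376)⁴)] = 6.87×10¹⁰ m = 0.459 AU.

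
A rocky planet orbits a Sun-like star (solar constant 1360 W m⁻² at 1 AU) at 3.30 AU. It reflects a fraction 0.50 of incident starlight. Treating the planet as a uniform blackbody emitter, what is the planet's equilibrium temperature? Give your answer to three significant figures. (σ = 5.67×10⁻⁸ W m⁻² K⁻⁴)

Flux at 3.30 AU: S = 1360/3.30² = 125 W m⁻².
Energy balance: absorbed = emitted ⇒ πR²·S(1−A) = 4πR²·σT_eq⁴, so T_eq⁴ = S(1−A)/(4σ).
T_eq = [125 × 0.50 / (4 × 5.67×10⁻⁸)]^(1/4) = (2.75×10⁸)^(1/4) = 129 K.

T_eq ≈ 129 K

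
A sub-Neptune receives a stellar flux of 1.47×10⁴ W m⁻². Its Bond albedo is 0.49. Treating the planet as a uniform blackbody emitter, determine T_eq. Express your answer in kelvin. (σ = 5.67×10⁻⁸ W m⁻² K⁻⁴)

Energy balance: absorbed = emitted ⇒ πR²·S(1−A) = 4πR²·σT_eq⁴, so T_eq⁴ = S(1−A)/(4σ).
T_eq = [1.47×10⁴ × 0.51 / (4 × 5.67×10⁻⁸)]^(1/4) = (3.31×10¹⁰)^(1/4) = 426 K.

T_eq ≈ 426 K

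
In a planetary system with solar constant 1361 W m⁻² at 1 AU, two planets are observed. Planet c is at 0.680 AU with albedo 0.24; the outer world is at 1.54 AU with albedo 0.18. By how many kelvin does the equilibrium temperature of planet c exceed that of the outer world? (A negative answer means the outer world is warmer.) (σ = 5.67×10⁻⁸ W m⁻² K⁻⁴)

T_eq = [S₀(1−A)/(4σd²)]^(1/4), so T ∝ (1−A)^(1/4) / √d.
T₁ = [1361×0.76/(4×5.67×10⁻⁸×0.680²)]^(1/4) = 315.14 K.
T₂ = [1361×0.82/(4×5.67×10⁻⁸×1.54²)]^(1/4) = 213.43 K.

ΔT ≈ 101.7 K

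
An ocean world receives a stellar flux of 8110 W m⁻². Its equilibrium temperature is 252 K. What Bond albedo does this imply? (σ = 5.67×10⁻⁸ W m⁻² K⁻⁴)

From T_eq⁴ = S(1−A)/(4σ): 1−A = 4σT_eq⁴/S.
1−A = 4 × 5.67×10⁻⁸ × (252)⁴ / 8110 = 0.113.

A ≈ 0.89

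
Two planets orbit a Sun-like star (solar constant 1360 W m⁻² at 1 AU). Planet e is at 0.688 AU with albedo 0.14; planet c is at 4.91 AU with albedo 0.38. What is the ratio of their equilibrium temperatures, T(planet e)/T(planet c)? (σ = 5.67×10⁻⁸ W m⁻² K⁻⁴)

T_eq = [S₀(1−A)/(4σd²)]^(1/4), so T ∝ (1−A)^(1/4) / √d.
T₁ = [1360×0.86/(4×5.67×10⁻⁸×0.688²)]^(1/4) = 323.08 K.
T₂ = [1360×0.62/(4×5.67×10⁻⁸×4.91²)]^(1/4) = 111.44 K.

T₁/T₂ ≈ 2.899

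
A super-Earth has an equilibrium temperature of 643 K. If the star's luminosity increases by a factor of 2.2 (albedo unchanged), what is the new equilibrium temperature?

T_eq ∝ L^(1/4) · d^(−1/2).
T′ = 643 × 2.2^(1/4) = 783 K.

T_eq ≈ 783 K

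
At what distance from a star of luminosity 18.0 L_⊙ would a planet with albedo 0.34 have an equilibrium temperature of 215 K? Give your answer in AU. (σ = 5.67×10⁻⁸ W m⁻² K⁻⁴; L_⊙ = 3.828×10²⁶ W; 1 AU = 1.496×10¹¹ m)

d ≈ 5.78 AU

L = 18.0 × 3.828×10²⁶ = 6.89×10²⁷ W.
From T_eq⁴ = L(1−A)/(16πσd²): d = √[L(1−A)/(16πσT_eq⁴)].
d = √[6.89×10²⁷ × 0.66 / (16π × 5.67×10⁻⁸ × (215)⁴)] = 8.64×10¹¹ m = 5.78 AU.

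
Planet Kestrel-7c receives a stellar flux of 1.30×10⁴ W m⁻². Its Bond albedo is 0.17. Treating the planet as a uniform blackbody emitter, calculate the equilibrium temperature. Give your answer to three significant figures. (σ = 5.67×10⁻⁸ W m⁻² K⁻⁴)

Energy balance: absorbed = emitted ⇒ πR²·S(1−A) = 4πR²·σT_eq⁴, so T_eq⁴ = S(1−A)/(4σ).
T_eq = [1.30×10⁴ × 0.83 / (4 × 5.67×10⁻⁸)]^(1/4) = (4.76×10¹⁰)^(1/4) = 467 K.

T_eq ≈ 467 K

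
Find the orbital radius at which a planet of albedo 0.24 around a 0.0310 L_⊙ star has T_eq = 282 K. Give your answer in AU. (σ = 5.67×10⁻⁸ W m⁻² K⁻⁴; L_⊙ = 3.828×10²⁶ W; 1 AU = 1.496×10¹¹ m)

d ≈ 0.150 AU

L = 0.0310 × 3.828×10²⁶ = 1.19×10²⁵ W.
From T_eq⁴ = L(1−A)/(16πσd²): d = √[L(1−A)/(16πσT_eq⁴)].
d = √[1.19×10²⁵ × 0.76 / (16π × 5.67×10⁻⁸ × (282)⁴)] = 2.24×10¹⁰ m = 0.150 AU.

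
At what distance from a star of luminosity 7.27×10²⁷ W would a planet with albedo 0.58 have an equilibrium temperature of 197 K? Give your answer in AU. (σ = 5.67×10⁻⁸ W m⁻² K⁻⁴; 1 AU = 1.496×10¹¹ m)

d ≈ 5.64 AU

From T_eq⁴ = L(1−A)/(16πσd²): d = √[L(1−A)/(16πσT_eq⁴)].
d = √[7.27×10²⁷ × 0.42 / (16π × 5.67×10⁻⁸ × (197)⁴)] = 8.43×10¹¹ m = 5.64 AU.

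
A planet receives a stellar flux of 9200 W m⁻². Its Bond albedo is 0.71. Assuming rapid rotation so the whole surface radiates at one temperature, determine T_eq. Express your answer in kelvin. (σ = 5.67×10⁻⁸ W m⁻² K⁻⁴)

Energy balance: absorbed = emitted ⇒ πR²·S(1−A) = 4πR²·σT_eq⁴, so T_eq⁴ = S(1−A)/(4σ).
T_eq = [9200 × 0.29 / (4 × 5.67×10⁻⁸)]^(1/4) = (1.18×10¹⁰)^(1/4) = 329 K.

T_eq ≈ 329 K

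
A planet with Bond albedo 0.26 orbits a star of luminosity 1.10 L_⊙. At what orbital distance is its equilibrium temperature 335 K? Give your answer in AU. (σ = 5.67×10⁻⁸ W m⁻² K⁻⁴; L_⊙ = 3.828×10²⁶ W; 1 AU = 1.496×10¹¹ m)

d ≈ 0.623 AU

L = 1.10 × 3.828×10²⁶ = 4.21×10²⁶ W.
From T_eq⁴ = L(1−A)/(16πσd²): d = √[L(1−A)/(16πσT_eq⁴)].
d = √[4.21×10²⁶ × 0.74 / (16π × 5.67×10⁻⁸ × (335)⁴)] = 9.32×10¹⁰ m = 0.623 AU.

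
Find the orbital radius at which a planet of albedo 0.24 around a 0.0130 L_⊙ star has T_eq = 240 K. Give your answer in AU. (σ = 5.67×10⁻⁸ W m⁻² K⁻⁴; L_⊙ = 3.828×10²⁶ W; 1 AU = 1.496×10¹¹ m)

L = 0.0130 × 3.828×10²⁶ = 4.98×10²⁴ W.
From T_eq⁴ = L(1−A)/(16πσd²): d = √[L(1−A)/(16πσT_eq⁴)].
d = √[4.98×10²⁴ × 0.76 / (16π × 5.67×10⁻⁸ × (240)⁴)] = 2.00×10¹⁰ m = 0.134 AU.

d ≈ 0.134 AU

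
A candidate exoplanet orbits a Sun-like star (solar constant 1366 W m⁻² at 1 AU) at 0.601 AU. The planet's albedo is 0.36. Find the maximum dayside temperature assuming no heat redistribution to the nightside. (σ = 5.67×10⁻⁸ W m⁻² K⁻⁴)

Flux at 0.601 AU: S = 1366/0.601² = 3780 W m⁻².
With no redistribution each surface element balances locally: S(1−A) = σT⁴.
T = [3780 × 0.64 / 5.67×10⁻⁸]^(1/4) = (4.27×10¹⁰)^(1/4) = 455 K.

T_ss ≈ 455 K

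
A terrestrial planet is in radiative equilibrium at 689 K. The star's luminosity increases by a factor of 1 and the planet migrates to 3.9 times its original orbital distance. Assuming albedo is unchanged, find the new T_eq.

T_eq ∝ L^(1/4) · d^(−1/2).
T′ = 689 × 1^(1/4) / 3.9^(1/2) = 349 K.

T_eq ≈ 349 K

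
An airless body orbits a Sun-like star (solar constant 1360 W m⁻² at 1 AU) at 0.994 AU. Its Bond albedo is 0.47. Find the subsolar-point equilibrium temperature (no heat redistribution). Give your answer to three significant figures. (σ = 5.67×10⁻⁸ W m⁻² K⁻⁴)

Flux at 0.994 AU: S = 1360/0.994² = 1380 W m⁻².
At the subsolar point the surface absorbs S(1−A) and emits σT⁴ per unit area — no factor of 4, since only the local patch is in balance.
T = [1380 × 0.53 / 5.67×10⁻⁸]^(1/4) = (1.29×10¹⁰)^(1/4) = 337 K.

T_ss ≈ 337 K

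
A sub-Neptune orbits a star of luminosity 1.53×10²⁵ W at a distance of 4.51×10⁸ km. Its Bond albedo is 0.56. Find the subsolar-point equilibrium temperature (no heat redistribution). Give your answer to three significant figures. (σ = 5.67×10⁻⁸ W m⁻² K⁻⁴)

T_ss ≈ 82.6 K

d = 4.51×10⁸ km = 4.51×10¹¹ m.
Flux: S = L/(4πd²) = 1.53×10²⁵/(4π×(4.51×10¹¹)²) = 5.99 W m⁻².
At the subsolar point the surface absorbs S(1−A) and emits σT⁴ per unit area — no factor of 4, since only the local patch is in balance.
T = [5.99 × 0.44 / 5.67×10⁻⁸]^(1/4) = (4.65×10⁷)^(1/4) = 82.6 K.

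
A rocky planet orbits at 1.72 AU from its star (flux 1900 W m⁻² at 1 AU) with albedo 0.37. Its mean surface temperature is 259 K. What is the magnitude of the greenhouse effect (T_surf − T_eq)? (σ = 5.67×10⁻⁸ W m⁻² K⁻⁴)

ΔT ≈ 53.5 K

S = 1900/1.72² = 642.2 W m⁻².
T_eq = [S(1−A)/(4σ)]^(1/4) = [642.2×0.63/(4×5.67×10⁻⁸)]^(1/4) = 205.5 K.
ΔT = T_surf − T_eq = 259 − 205.5.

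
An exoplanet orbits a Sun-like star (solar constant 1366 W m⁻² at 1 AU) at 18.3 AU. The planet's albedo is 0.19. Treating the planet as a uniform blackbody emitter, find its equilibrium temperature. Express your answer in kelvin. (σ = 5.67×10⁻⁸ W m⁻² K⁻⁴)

T_eq ≈ 61.8 K

Flux at 18.3 AU: S = 1366/18.3² = 4.08 W m⁻².
Energy balance: absorbed = emitted ⇒ πR²·S(1−A) = 4πR²·σT_eq⁴, so T_eq⁴ = S(1−A)/(4σ).
T_eq = [4.08 × 0.81 / (4 × 5.67×10⁻⁸)]^(1/4) = (1.46×10⁷)^(1/4) = 61.8 K.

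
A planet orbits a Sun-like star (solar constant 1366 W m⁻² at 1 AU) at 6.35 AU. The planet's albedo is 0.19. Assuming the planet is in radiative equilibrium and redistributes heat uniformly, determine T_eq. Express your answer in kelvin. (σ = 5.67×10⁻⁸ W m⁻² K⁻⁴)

T_eq ≈ 105 K

Flux at 6.35 AU: S = 1366/6.35² = 33.9 W m⁻².
Energy balance: absorbed = emitted ⇒ πR²·S(1−A) = 4πR²·σT_eq⁴, so T_eq⁴ = S(1−A)/(4σ).
T_eq = [33.9 × 0.81 / (4 × 5.67×10⁻⁸)]^(1/4) = (1.21×10⁸)^(1/4) = 105 K.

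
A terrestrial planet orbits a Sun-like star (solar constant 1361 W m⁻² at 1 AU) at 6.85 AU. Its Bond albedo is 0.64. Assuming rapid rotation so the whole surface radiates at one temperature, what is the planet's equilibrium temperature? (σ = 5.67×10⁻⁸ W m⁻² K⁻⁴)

T_eq ≈ 82.4 K

Flux at 6.85 AU: S = 1361/6.85² = 29.0 W m⁻².
Energy balance: absorbed = emitted ⇒ πR²·S(1−A) = 4πR²·σT_eq⁴, so T_eq⁴ = S(1−A)/(4σ).
T_eq = [29.0 × 0.36 / (4 × 5.67×10⁻⁸)]^(1/4) = (4.60×10⁷)^(1/4) = 82.4 K.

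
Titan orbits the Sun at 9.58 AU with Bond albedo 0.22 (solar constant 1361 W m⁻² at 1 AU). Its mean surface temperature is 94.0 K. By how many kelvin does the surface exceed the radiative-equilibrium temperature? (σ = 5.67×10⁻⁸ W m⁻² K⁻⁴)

ΔT ≈ 9.5 K

S = 1361/9.58² = 14.83 W m⁻².
T_eq = [S(1−A)/(4σ)]^(1/4) = [14.83×0.78/(4×5.67×10⁻⁸)]^(1/4) = 84.5 K.
ΔT = T_surf − T_eq = 94 − 84.5.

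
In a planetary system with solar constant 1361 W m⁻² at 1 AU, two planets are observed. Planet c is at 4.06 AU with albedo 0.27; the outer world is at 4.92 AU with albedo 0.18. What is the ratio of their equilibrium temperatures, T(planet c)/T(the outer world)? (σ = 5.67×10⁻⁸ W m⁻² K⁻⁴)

T_eq = [S₀(1−A)/(4σd²)]^(1/4), so T ∝ (1−A)^(1/4) / √d.
T₁ = [1361×0.73/(4×5.67×10⁻⁸×4.06²)]^(1/4) = 127.68 K.
T₂ = [1361×0.82/(4×5.67×10⁻⁸×4.92²)]^(1/4) = 119.41 K.

T₁/T₂ ≈ 1.069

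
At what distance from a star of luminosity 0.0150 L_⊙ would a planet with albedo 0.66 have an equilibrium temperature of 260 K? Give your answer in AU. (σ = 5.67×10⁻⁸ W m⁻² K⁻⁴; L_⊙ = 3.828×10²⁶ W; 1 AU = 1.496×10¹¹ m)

L = 0.0150 × 3.828×10²⁶ = 5.74×10²⁴ W.
From T_eq⁴ = L(1−A)/(16πσd²): d = √[L(1−A)/(16πσT_eq⁴)].
d = √[5.74×10²⁴ × 0.34 / (16π × 5.67×10⁻⁸ × (260)⁴)] = 1.22×10¹⁰ m = 0.0818 AU.

d ≈ 0.0818 AU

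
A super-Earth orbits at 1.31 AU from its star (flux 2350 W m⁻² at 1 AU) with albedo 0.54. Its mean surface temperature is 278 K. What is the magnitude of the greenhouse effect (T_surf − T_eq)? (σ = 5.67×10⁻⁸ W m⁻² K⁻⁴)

S = 2350/1.31² = 1369 W m⁻².
T_eq = [S(1−A)/(4σ)]^(1/4) = [1369×0.46/(4×5.67×10⁻⁸)]^(1/4) = 229.6 K.
ΔT = T_surf − T_eq = 278 − 229.6.

ΔT ≈ 48.4 K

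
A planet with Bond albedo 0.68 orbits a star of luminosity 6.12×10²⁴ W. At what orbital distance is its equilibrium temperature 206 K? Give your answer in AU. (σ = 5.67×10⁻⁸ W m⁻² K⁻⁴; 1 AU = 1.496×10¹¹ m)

d ≈ 0.131 AU

From T_eq⁴ = L(1−A)/(16πσd²): d = √[L(1−A)/(16πσT_eq⁴)].
d = √[6.12×10²⁴ × 0.32 / (16π × 5.67×10⁻⁸ × (206)⁴)] = 1.95×10¹⁰ m = 0.131 AU.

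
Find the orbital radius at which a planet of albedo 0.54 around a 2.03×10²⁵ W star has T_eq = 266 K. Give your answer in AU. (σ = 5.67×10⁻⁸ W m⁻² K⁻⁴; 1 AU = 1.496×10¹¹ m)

From T_eq⁴ = L(1−A)/(16πσd²): d = √[L(1−A)/(16πσT_eq⁴)].
d = √[2.03×10²⁵ × 0.46 / (16π × 5.67×10⁻⁸ × (266)⁴)] = 2.56×10¹⁰ m = 0.171 AU.

d ≈ 0.171 AU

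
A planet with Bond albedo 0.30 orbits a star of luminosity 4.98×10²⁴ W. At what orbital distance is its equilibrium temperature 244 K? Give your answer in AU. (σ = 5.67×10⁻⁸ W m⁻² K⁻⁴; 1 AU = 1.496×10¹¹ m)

d ≈ 0.124 AU

From T_eq⁴ = L(1−A)/(16πσd²): d = √[L(1−A)/(16πσT_eq⁴)].
d = √[4.98×10²⁴ × 0.70 / (16π × 5.67×10⁻⁸ × (244)⁴)] = 1.86×10¹⁰ m = 0.124 AU.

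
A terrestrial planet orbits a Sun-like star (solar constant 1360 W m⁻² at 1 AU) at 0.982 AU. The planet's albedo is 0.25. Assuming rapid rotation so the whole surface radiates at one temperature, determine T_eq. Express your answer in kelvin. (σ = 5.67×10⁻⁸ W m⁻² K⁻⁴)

Flux at 0.982 AU: S = 1360/0.982² = 1410 W m⁻².
Energy balance: absorbed = emitted ⇒ πR²·S(1−A) = 4πR²·σT_eq⁴, so T_eq⁴ = S(1−A)/(4σ).
T_eq = [1410 × 0.75 / (4 × 5.67×10⁻⁸)]^(1/4) = (4.66×10⁹)^(1/4) = 261 K.

T_eq ≈ 261 K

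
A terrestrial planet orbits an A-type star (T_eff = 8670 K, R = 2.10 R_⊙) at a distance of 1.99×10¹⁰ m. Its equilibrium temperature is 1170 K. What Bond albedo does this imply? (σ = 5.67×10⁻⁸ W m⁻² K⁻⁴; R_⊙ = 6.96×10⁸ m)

R_⋆ = 2.10 × 6.96×10⁸ = 1.46×10⁹ m.
L = 4πR_⋆²σT_⋆⁴ = 4π(1.46×10⁹)² × 5.67×10⁻⁸ × (8670)⁴ = 8.60×10²⁷ W.
S = L/(4πd²) = 1.73×10⁶ W m⁻².
From T_eq⁴ = S(1−A)/(4σ): 1−A = 4σT_eq⁴/S.
1−A = 4 × 5.67×10⁻⁸ × (1170)⁴ / 1.73×10⁶ = 0.246.

A ≈ 0.75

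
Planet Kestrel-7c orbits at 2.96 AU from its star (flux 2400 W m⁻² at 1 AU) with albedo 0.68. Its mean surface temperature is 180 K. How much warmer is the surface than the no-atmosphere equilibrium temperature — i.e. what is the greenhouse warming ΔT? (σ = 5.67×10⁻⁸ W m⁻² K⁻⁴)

ΔT ≈ 39.8 K

S = 2400/2.96² = 273.9 W m⁻².
T_eq = [S(1−A)/(4σ)]^(1/4) = [273.9×0.32/(4×5.67×10⁻⁸)]^(1/4) = 140.2 K.
ΔT = T_surf − T_eq = 180 − 140.2.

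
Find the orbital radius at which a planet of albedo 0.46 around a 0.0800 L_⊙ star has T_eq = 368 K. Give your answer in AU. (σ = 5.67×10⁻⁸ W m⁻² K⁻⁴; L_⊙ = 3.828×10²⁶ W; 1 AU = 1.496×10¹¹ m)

L = 0.0800 × 3.828×10²⁶ = 3.06×10²⁵ W.
From T_eq⁴ = L(1−A)/(16πσd²): d = √[L(1−A)/(16πσT_eq⁴)].
d = √[3.06×10²⁵ × 0.54 / (16π × 5.67×10⁻⁸ × (368)⁴)] = 1.78×10¹⁰ m = 0.119 AU.

d ≈ 0.119 AU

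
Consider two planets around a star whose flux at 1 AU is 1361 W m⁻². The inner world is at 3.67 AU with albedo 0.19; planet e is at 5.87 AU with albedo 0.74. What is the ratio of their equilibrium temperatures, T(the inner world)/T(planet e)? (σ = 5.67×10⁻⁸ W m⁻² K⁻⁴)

T₁/T₂ ≈ 1.680

T_eq = [S₀(1−A)/(4σd²)]^(1/4), so T ∝ (1−A)^(1/4) / √d.
T₁ = [1361×0.81/(4×5.67×10⁻⁸×3.67²)]^(1/4) = 137.83 K.
T₂ = [1361×0.26/(4×5.67×10⁻⁸×5.87²)]^(1/4) = 82.03 K.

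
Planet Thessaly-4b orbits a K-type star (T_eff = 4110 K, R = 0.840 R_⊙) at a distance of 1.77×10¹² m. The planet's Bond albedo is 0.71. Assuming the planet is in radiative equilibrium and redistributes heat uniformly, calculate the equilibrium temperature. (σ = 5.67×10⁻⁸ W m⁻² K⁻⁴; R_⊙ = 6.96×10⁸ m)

R_⋆ = 0.840 × 6.96×10⁸ = 5.85×10⁸ m.
L = 4πR_⋆²σT_⋆⁴ = 4π(5.85×10⁸)² × 5.67×10⁻⁸ × (4110)⁴ = 6.95×10²⁵ W.
S = L/(4πd²) = 1.77 W m⁻².
Energy balance: absorbed = emitted ⇒ πR²·S(1−A) = 4πR²·σT_eq⁴, so T_eq⁴ = S(1−A)/(4σ).
T_eq = [1.77 × 0.29 / (4 × 5.67×10⁻⁸)]^(1/4) = (2.26×10⁶)^(1/4) = 38.8 K.

T_eq ≈ 38.8 K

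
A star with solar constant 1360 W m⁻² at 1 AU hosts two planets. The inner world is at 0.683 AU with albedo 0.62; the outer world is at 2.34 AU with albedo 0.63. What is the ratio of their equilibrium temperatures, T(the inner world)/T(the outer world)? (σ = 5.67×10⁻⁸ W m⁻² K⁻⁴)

T₁/T₂ ≈ 1.863

T_eq = [S₀(1−A)/(4σd²)]^(1/4), so T ∝ (1−A)^(1/4) / √d.
T₁ = [1360×0.38/(4×5.67×10⁻⁸×0.683²)]^(1/4) = 264.37 K.
T₂ = [1360×0.37/(4×5.67×10⁻⁸×2.34²)]^(1/4) = 141.88 K.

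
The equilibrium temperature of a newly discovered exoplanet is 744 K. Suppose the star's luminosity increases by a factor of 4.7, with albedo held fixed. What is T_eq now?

T_eq ∝ L^(1/4) · d^(−1/2).
T′ = 744 × 4.7^(1/4) = 1100 K.

T_eq ≈ 1100 K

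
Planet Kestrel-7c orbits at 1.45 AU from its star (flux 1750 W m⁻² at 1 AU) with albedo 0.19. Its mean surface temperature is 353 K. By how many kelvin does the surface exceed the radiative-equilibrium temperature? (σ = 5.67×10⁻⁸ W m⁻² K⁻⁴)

S = 1750/1.45² = 832.3 W m⁻².
T_eq = [S(1−A)/(4σ)]^(1/4) = [832.3×0.81/(4×5.67×10⁻⁸)]^(1/4) = 233.5 K.
ΔT = T_surf − T_eq = 353 − 233.5.

ΔT ≈ 119.5 K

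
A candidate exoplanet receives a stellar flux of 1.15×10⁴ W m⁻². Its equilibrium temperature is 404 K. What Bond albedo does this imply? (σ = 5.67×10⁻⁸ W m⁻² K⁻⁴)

From T_eq⁴ = S(1−A)/(4σ): 1−A = 4σT_eq⁴/S.
1−A = 4 × 5.67×10⁻⁸ × (404)⁴ / 1.15×10⁴ = 0.525.

A ≈ 0.47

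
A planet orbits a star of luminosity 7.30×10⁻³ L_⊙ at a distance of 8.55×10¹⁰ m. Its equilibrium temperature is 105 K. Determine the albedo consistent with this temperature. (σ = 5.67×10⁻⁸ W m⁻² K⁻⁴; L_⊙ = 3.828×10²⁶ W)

L = 7.30×10⁻³ × 3.828×10²⁶ = 2.79×10²⁴ W.
Flux: S = L/(4πd²) = 2.79×10²⁴/(4π×(8.55×10¹⁰)²) = 30.4 W m⁻².
From T_eq⁴ = S(1−A)/(4σ): 1−A = 4σT_eq⁴/S.
1−A = 4 × 5.67×10⁻⁸ × (105)⁴ / 30.4 = 0.906.

A ≈ 0.09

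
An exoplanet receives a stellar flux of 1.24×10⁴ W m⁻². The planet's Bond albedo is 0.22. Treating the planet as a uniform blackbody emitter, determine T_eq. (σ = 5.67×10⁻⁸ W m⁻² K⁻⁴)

Energy balance: absorbed = emitted ⇒ πR²·S(1−A) = 4πR²·σT_eq⁴, so T_eq⁴ = S(1−A)/(4σ).
T_eq = [1.24×10⁴ × 0.78 / (4 × 5.67×10⁻⁸)]^(1/4) = (4.26×10¹⁰)^(1/4) = 454 K.

T_eq ≈ 454 K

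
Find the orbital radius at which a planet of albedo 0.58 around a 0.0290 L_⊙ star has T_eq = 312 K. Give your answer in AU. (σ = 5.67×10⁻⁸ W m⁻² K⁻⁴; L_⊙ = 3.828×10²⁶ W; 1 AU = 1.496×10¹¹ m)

d ≈ 0.0878 AU

L = 0.0290 × 3.828×10²⁶ = 1.11×10²⁵ W.
From T_eq⁴ = L(1−A)/(16πσd²): d = √[L(1−A)/(16πσT_eq⁴)].
d = √[1.11×10²⁵ × 0.42 / (16π × 5.67×10⁻⁸ × (312)⁴)] = 1.31×10¹⁰ m = 0.0878 AU.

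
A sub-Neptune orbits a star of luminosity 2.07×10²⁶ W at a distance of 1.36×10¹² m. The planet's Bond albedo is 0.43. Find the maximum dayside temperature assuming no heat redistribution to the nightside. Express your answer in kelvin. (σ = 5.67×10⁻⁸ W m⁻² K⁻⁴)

Flux: S = L/(4πd²) = 2.07×10²⁶/(4π×(1.36×10¹²)²) = 8.91 W m⁻².
With no redistribution each surface element balances locally: S(1−A) = σT⁴.
T = [8.91 × 0.57 / 5.67×10⁻⁸]^(1/4) = (8.95×10⁷)^(1/4) = 97.3 K.

T_ss ≈ 97.3 K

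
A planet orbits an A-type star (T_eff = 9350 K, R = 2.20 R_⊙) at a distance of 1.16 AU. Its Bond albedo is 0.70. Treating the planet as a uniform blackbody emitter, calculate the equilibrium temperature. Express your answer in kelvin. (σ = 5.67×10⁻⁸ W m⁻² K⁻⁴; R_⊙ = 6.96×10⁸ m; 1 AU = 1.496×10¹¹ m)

T_eq ≈ 460 K

R_⋆ = 2.20 × 6.96×10⁸ = 1.53×10⁹ m.
d = 1.16 AU = 1.74×10¹¹ m.
L = 4πR_⋆²σT_⋆⁴ = 4π(1.53×10⁹)² × 5.67×10⁻⁸ × (9350)⁴ = 1.28×10²⁸ W.
S = L/(4πd²) = 3.37×10⁴ W m⁻².
Energy balance: absorbed = emitted ⇒ πR²·S(1−A) = 4πR²·σT_eq⁴, so T_eq⁴ = S(1−A)/(4σ).
T_eq = [3.37×10⁴ × 0.30 / (4 × 5.67×10⁻⁸)]^(1/4) = (4.46×10¹⁰)^(1/4) = 460 K.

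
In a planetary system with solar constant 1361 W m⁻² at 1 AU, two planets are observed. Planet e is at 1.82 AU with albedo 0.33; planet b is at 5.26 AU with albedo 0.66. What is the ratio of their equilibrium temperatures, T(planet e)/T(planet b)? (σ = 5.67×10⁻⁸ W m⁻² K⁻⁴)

T_eq = [S₀(1−A)/(4σd²)]^(1/4), so T ∝ (1−A)^(1/4) / √d.
T₁ = [1361×0.67/(4×5.67×10⁻⁸×1.82²)]^(1/4) = 186.65 K.
T₂ = [1361×0.34/(4×5.67×10⁻⁸×5.26²)]^(1/4) = 92.67 K.

T₁/T₂ ≈ 2.014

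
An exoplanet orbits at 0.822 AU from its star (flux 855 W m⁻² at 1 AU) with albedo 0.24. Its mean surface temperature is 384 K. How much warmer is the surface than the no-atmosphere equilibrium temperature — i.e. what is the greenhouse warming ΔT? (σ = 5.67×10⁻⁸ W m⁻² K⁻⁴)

ΔT ≈ 128.8 K

S = 855/0.822² = 1265 W m⁻².
T_eq = [S(1−A)/(4σ)]^(1/4) = [1265×0.76/(4×5.67×10⁻⁸)]^(1/4) = 255.2 K.
ΔT = T_surf − T_eq = 384 − 255.2.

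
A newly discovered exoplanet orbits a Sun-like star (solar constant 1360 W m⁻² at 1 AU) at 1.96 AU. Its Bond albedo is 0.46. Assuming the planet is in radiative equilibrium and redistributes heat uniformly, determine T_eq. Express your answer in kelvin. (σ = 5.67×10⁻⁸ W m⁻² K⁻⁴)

T_eq ≈ 170 K

Flux at 1.96 AU: S = 1360/1.96² = 354 W m⁻².
Energy balance: absorbed = emitted ⇒ πR²·S(1−A) = 4πR²·σT_eq⁴, so T_eq⁴ = S(1−A)/(4σ).
T_eq = [354 × 0.54 / (4 × 5.67×10⁻⁸)]^(1/4) = (8.43×10⁸)^(1/4) = 170 K.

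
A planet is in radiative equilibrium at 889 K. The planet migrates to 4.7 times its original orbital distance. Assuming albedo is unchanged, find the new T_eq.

T_eq ≈ 410 K

T_eq ∝ L^(1/4) · d^(−1/2).
T′ = 889 / 4.7^(1/2) = 410 K.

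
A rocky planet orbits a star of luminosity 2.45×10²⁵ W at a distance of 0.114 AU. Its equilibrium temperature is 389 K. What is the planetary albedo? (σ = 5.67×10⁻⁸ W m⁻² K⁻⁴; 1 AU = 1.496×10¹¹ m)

A ≈ 0.23

d = 0.114 AU = 1.71×10¹⁰ m.
Flux: S = L/(4πd²) = 2.45×10²⁵/(4π×(1.71×10¹⁰)²) = 6700 W m⁻².
From T_eq⁴ = S(1−A)/(4σ): 1−A = 4σT_eq⁴/S.
1−A = 4 × 5.67×10⁻⁸ × (389)⁴ / 6700 = 0.775.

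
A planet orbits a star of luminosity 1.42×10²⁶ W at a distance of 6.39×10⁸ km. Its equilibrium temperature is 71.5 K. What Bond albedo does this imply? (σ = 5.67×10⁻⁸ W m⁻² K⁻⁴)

A ≈ 0.79

d = 6.39×10⁸ km = 6.39×10¹¹ m.
Flux: S = L/(4πd²) = 1.42×10²⁶/(4π×(6.39×10¹¹)²) = 27.7 W m⁻².
From T_eq⁴ = S(1−A)/(4σ): 1−A = 4σT_eq⁴/S.
1−A = 4 × 5.67×10⁻⁸ × (71.5)⁴ / 27.7 = 0.214.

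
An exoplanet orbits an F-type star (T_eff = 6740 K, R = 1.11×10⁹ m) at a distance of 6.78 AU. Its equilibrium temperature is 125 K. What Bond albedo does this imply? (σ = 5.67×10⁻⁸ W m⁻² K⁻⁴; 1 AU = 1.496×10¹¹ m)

d = 6.78 AU = 1.01×10¹² m.
L = 4πR_⋆²σT_⋆⁴ = 4π(1.11×10⁹)² × 5.67×10⁻⁸ × (6740)⁴ = 1.81×10²⁷ W.
S = L/(4πd²) = 140 W m⁻².
From T_eq⁴ = S(1−A)/(4σ): 1−A = 4σT_eq⁴/S.
1−A = 4 × 5.67×10⁻⁸ × (125)⁴ / 140 = 0.395.

A ≈ 0.60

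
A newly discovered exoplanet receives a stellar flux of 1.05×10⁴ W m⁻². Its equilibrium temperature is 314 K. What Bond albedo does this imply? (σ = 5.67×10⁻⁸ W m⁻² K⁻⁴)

From T_eq⁴ = S(1−A)/(4σ): 1−A = 4σT_eq⁴/S.
1−A = 4 × 5.67×10⁻⁸ × (314)⁴ / 1.05×10⁴ = 0.210.

A ≈ 0.79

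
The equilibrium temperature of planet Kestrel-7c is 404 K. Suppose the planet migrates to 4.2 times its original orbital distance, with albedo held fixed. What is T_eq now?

T_eq ≈ 197 K

T_eq ∝ L^(1/4) · d^(−1/2).
T′ = 404 / 4.2^(1/2) = 197 K.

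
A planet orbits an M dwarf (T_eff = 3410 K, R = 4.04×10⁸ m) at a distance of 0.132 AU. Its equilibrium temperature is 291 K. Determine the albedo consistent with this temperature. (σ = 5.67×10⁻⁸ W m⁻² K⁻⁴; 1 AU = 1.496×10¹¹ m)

A ≈ 0.49

d = 0.132 AU = 1.97×10¹⁰ m.
L = 4πR_⋆²σT_⋆⁴ = 4π(4.04×10⁸)² × 5.67×10⁻⁸ × (3410)⁴ = 1.57×10²⁵ W.
S = L/(4πd²) = 3210 W m⁻².
From T_eq⁴ = S(1−A)/(4σ): 1−A = 4σT_eq⁴/S.
1−A = 4 × 5.67×10⁻⁸ × (291)⁴ / 3210 = 0.507.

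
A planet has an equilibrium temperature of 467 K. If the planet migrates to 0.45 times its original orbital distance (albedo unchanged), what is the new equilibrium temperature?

T_eq ∝ L^(1/4) · d^(−1/2).
T′ = 467 / 0.45^(1/2) = 696 K.

T_eq ≈ 696 K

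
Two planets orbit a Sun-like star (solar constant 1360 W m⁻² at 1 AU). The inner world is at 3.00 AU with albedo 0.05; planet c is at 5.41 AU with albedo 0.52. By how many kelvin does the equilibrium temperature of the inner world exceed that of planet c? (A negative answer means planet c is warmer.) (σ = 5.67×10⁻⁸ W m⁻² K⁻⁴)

T_eq = [S₀(1−A)/(4σd²)]^(1/4), so T ∝ (1−A)^(1/4) / √d.
T₁ = [1360×0.95/(4×5.67×10⁻⁸×3.00²)]^(1/4) = 158.61 K.
T₂ = [1360×0.48/(4×5.67×10⁻⁸×5.41²)]^(1/4) = 99.58 K.

ΔT ≈ 59.0 K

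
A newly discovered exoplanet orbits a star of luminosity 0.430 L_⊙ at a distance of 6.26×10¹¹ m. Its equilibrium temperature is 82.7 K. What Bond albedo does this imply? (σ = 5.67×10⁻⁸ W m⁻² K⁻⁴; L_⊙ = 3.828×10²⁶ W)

A ≈ 0.68

L = 0.430 × 3.828×10²⁶ = 1.65×10²⁶ W.
Flux: S = L/(4πd²) = 1.65×10²⁶/(4π×(6.26×10¹¹)²) = 33.4 W m⁻².
From T_eq⁴ = S(1−A)/(4σ): 1−A = 4σT_eq⁴/S.
1−A = 4 × 5.67×10⁻⁸ × (82.7)⁴ / 33.4 = 0.317.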